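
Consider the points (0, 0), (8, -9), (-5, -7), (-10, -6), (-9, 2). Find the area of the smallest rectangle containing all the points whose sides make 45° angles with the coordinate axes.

224

In coordinates u = x + y, v = x − y the rectangle is axis-aligned; the map (x,y)→(u,v) scales areas by 2.
u-values: 0, -1, -12, -16, -7; range = 0 − (-16) = 16.
v-values: 0, 17, 2, -4, -11; range = 17 − (-11) = 28.
Area = (16 × 28) / 2 = 224.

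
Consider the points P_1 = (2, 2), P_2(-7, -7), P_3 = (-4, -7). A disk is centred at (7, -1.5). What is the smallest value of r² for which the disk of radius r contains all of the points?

226.25

The required radius is the distance from (7, -1.5) to the farthest point.
Squared distances: 37.25, 226.25, 151.25.
Maximum is 226.25, attained at P_2.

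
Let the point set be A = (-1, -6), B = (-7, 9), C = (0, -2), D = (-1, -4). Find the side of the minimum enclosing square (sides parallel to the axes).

The bounding box has width 7 and height 15.
An axis-aligned square enclosing the set must have side ≥ max(width, height).
So the minimum side is max(7, 15) = 15.

15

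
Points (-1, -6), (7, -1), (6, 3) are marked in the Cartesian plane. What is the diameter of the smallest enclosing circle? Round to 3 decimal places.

Call the three points A, B, C in the order given.
Side lengths²: AB² = 89, AC² = 130, BC² = 17.
Since AC² = 130 ≥ 89 + 17 = 106, the angle opposite AC is not acute, so the smallest enclosing circle has AC as diameter.
Centre = midpoint of AC = (2.5, -1.5), r² = 130/4 = 32.5.
Diameter = 2r = 2√(32.5) ≈ 11.402.

11.402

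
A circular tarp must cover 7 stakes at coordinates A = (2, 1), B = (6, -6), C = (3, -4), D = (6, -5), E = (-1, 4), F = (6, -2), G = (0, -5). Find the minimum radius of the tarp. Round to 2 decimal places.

6.10

By Welzl's lemma the MEC is supported by two points (diametrically opposite) or three points (on a circumcircle).
The farthest pair is B–E with squared distance 149. The circle on this segment as diameter has centre (2.5, -1) and r² = 149/4 = 37.25.
Check A: distance² to centre = 4.25 ≤ 37.25, so it lies inside.
All remaining points lie in this disk, and no smaller disk contains both endpoints, so this is the minimum enclosing circle.
r = √(37.25) ≈ 6.10.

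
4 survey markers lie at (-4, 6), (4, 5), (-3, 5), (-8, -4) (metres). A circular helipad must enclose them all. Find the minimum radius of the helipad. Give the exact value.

The minimum enclosing circle of a finite set is fixed by two of the points (as a diameter) or three (as a circumcircle).
The farthest pair is (4, 5)–(-8, -4) with squared distance 225. The circle on this segment as diameter has centre (-2, 0.5) and r² = 225/4 = 56.25.
Check (-4, 6): distance² to centre = 34.25 ≤ 56.25, so it lies inside.
All remaining points lie in this disk, and no smaller disk contains both endpoints, so this is the minimum enclosing circle.
r = √(56.25) = 7.5.

7.5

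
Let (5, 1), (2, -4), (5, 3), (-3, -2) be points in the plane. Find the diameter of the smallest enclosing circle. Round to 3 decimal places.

By Welzl's lemma the MEC is supported by two points (diametrically opposite) or three points (on a circumcircle).
The farthest pair is (5, 3)–(-3, -2) with squared distance 89. The circle on this segment as diameter has centre (1, 0.5) and r² = 89/4 = 22.25.
Check (5, 1): distance² to centre = 16.25 ≤ 22.25, so it lies inside.
All remaining points lie in this disk, and no smaller disk contains both endpoints, so this is the minimum enclosing circle.
Diameter = 2r = 2√(22.25) ≈ 9.434.

9.434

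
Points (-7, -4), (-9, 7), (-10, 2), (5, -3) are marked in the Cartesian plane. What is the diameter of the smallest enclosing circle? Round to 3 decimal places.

The farthest pair is (-9, 7)–(5, -3) with squared distance 296. The circle on this segment as diameter has centre (-2, 2) and r² = 296/4 = 74.
Check (-7, -4): distance² to centre = 61 ≤ 74, so it lies inside.
All remaining points lie in this disk, and no smaller disk contains both endpoints, so this is the minimum enclosing circle.
Diameter = 2r = 2√74 ≈ 17.205.

17.205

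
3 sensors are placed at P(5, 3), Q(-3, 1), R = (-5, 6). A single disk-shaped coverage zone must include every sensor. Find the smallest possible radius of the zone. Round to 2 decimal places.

Side lengths²: PQ² = 68, PR² = 109, QR² = 29.
Since PR² = 109 ≥ 68 + 29 = 97, the angle opposite PR is not acute, so the smallest enclosing circle has PR as diameter.
Centre = midpoint of PR = (0, 4.5), r² = 109/4 = 27.25.
r = √(27.25) ≈ 5.22.

5.22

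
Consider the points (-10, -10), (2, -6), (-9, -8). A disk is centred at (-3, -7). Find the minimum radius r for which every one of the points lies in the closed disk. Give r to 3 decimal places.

The required radius is the distance from (-3, -7) to the farthest point.
Squared distances: 58, 26, 37.
Maximum is 58, attained at (-10, -10).
r = √58 ≈ 7.616.

7.616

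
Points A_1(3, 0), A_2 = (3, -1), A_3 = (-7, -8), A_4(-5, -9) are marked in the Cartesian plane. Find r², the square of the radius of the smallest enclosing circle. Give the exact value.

By Welzl's lemma the MEC is supported by two points (diametrically opposite) or three points (on a circumcircle).
The farthest pair is A_1–A_3 with squared distance 164. The circle on this segment as diameter has centre (-2, -4) and r² = 164/4 = 41.
Check A_2: distance² to centre = 34 ≤ 41, so it lies inside.
All remaining points lie in this disk, and no smaller disk contains both endpoints, so this is the minimum enclosing circle.

41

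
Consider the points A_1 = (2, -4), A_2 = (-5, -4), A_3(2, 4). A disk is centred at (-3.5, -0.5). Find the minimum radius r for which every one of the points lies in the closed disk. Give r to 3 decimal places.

7.106

The required radius is the distance from (-3.5, -0.5) to the farthest point.
Squared distances: 42.5, 14.5, 50.5.
Maximum is 50.5, attained at A_3.
r = √(50.5) ≈ 7.106.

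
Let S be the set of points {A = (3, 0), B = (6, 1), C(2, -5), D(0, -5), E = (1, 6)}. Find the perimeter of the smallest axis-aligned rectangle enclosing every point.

Width = max x − min x = 6 − 0 = 6.
Height = max y − min y = 6 − (-5) = 11.
Perimeter = 2(6 + 11) = 34.

34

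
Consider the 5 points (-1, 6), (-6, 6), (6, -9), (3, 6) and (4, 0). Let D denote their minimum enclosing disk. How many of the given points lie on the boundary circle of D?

2

The farthest pair is (-6, 6)–(6, -9) with squared distance 369. The circle on this segment as diameter has centre (0, -1.5) and r² = 369/4 = 92.25.
Check (-1, 6): distance² to centre = 57.25 ≤ 92.25, so it lies inside.
All remaining points lie in this disk, and no smaller disk contains both endpoints, so this is the minimum enclosing circle.
The points at distance exactly r from the centre are (-6, 6), (6, -9) — 2 points.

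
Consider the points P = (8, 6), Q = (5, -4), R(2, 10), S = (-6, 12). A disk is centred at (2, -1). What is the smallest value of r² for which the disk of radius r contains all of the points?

233

The required radius is the distance from (2, -1) to the farthest point.
Squared distances: 85, 18, 121, 233.
Maximum is 233, attained at S.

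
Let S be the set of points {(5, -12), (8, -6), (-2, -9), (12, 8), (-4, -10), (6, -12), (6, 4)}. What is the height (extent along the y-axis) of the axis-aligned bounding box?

max y = 8, min y = -12, so height = 20.

20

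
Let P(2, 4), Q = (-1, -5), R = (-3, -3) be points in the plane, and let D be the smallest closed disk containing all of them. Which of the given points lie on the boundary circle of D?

Side lengths²: PQ² = 90, PR² = 74, QR² = 8.
Since PQ² = 90 ≥ 74 + 8 = 82, the angle opposite PQ is not acute, so the smallest enclosing circle has PQ as diameter.
Centre = midpoint of PQ = (0.5, -0.5), r² = 90/4 = 22.5.
The points at distance exactly r from the centre are P, Q — 2 points.

P, Q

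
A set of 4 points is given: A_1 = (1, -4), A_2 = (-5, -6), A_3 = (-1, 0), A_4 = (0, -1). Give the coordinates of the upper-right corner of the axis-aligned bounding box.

x-range [-5, 1], y-range [-6, 0].
The upper-right corner is (1, 0).

(1, 0)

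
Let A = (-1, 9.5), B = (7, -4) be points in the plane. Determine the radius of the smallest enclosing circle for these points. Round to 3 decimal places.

The smallest circle enclosing two points has them as diameter endpoints.
Centre = midpoint = (3, 2.75); r² = |AB|²/4 = 246.25/4 = 61.5625.
r = √(61.5625) ≈ 7.846.

7.846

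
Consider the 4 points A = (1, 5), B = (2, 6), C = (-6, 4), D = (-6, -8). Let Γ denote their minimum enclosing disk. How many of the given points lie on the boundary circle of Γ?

2

A smallest enclosing disk is always determined by at most three of the input points on its boundary.
The farthest pair is B–D with squared distance 260. The circle on this segment as diameter has centre (-2, -1) and r² = 260/4 = 65.
Check A: distance² to centre = 45 ≤ 65, so it lies inside.
All remaining points lie in this disk, and no smaller disk contains both endpoints, so this is the minimum enclosing circle.
The points at distance exactly r from the centre are B, D — 2 points.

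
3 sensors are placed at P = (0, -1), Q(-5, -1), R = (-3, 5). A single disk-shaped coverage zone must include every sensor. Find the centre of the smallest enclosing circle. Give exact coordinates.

Side lengths²: PQ² = 25, PR² = 45, QR² = 40.
Since PR² = 45 < 40 + 25 = 65, the triangle is acute, so the smallest enclosing circle is the circumcircle.
Circumcentre = (-2.5, 1.5), r² = 12.5.
Centre = (-2.5, 1.5).

(-2.5, 1.5)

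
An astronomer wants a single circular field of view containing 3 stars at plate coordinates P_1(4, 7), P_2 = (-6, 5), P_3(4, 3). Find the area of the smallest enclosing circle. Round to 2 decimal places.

Side lengths²: P_1P_2² = 104, P_1P_3² = 16, P_2P_3² = 104.
Since P_2P_3² = 104 < 104 + 16 = 120, the triangle is acute, so the smallest enclosing circle is the circumcircle.
Circumcentre = (-0.8, 5), r² = 27.04.
Area = π·r² = π·27.04 ≈ 84.95.

84.95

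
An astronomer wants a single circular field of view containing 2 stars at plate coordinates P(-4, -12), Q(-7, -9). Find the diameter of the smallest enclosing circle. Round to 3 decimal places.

The smallest circle enclosing two points has them as diameter endpoints.
Centre = midpoint = (-5.5, -10.5); r² = |PQ|²/4 = 18/4 = 4.5.
Diameter = 2r = 2√(4.5) ≈ 4.243.

4.243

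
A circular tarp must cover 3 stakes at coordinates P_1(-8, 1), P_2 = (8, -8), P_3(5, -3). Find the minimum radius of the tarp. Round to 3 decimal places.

Side lengths²: P_1P_2² = 337, P_1P_3² = 185, P_2P_3² = 34.
Since P_1P_2² = 337 ≥ 185 + 34 = 219, the angle opposite P_1P_2 is not acute, so the smallest enclosing circle has P_1P_2 as diameter.
Centre = midpoint of P_1P_2 = (0, -3.5), r² = 337/4 = 84.25.
r = √(84.25) ≈ 9.179.

9.179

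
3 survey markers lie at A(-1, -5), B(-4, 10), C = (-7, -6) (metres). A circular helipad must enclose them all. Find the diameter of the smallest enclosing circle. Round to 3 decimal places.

Side lengths²: AB² = 234, AC² = 37, BC² = 265.
Since BC² = 265 < 234 + 37 = 271, the triangle is acute, so the smallest enclosing circle is the circumcircle.
Circumcentre = (-325/62, 121/62), r² = 127465/1922.
Diameter = 2r = 2√(127465/1922) ≈ 16.287.

16.287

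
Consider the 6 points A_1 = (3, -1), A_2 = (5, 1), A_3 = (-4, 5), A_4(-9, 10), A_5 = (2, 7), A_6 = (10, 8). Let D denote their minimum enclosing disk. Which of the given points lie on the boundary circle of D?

By Welzl's lemma the MEC is supported by two points (diametrically opposite) or three points (on a circumcircle).
The minimum enclosing circle is determined by three boundary points: A_1, A_4, A_6.
Their circumcentre is (31/74, 609/74) with r² = 251485/2738.
The farthest remaining point A_2 is at distance² 200573/2738 ≤ 251485/2738.
The points at distance exactly r from the centre are A_1, A_4, A_6 — 3 points.

A_1, A_4, A_6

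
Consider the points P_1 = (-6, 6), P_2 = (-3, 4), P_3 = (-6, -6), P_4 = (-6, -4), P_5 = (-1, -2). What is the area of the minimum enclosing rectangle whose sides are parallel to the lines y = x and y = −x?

84.5

In coordinates u = x + y, v = x − y the rectangle is axis-aligned; the map (x,y)→(u,v) scales areas by 2.
u-values: 0, 1, -12, -10, -3; range = 1 − (-12) = 13.
v-values: -12, -7, 0, -2, 1; range = 1 − (-12) = 13.
Area = (13 × 13) / 2 = 84.5.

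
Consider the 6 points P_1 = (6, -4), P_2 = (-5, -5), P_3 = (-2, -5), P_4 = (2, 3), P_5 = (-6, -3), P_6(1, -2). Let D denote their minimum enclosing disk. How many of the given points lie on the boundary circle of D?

The minimum enclosing circle is determined by three boundary points: P_1, P_4, P_5.
Their circumcentre is (0.0625, -2.75) with r² = 36.81640625.
The farthest remaining point P_2 is at distance² 30.69140625 ≤ 36.81640625.
The points at distance exactly r from the centre are P_1, P_4, P_5 — 3 points.

3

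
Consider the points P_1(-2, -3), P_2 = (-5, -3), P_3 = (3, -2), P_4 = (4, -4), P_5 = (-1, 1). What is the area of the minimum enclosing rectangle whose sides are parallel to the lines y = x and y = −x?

45

In coordinates u = x + y, v = x − y the rectangle is axis-aligned; the map (x,y)→(u,v) scales areas by 2.
u-values: -5, -8, 1, 0, 0; range = 1 − (-8) = 9.
v-values: 1, -2, 5, 8, -2; range = 8 − (-2) = 10.
Area = (9 × 10) / 2 = 45.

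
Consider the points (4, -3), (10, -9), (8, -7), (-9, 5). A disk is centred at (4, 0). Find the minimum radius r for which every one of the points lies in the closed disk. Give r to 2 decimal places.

The required radius is the distance from (4, 0) to the farthest point.
Squared distances: 9, 117, 65, 194.
Maximum is 194, attained at (-9, 5).
r = √194 ≈ 13.93.

13.93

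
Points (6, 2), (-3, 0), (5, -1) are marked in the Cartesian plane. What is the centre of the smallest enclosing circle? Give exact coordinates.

Call the three points A, B, C in the order given.
Side lengths²: AB² = 85, AC² = 10, BC² = 65.
Since AB² = 85 ≥ 65 + 10 = 75, the angle opposite AB is not acute, so the smallest enclosing circle has AB as diameter.
Centre = midpoint of AB = (1.5, 1), r² = 85/4 = 21.25.
Centre = (1.5, 1).

(1.5, 1)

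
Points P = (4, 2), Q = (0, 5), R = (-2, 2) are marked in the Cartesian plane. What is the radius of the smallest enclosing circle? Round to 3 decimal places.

Side lengths²: PQ² = 25, PR² = 36, QR² = 13.
Since PR² = 36 < 25 + 13 = 38, the triangle is acute, so the smallest enclosing circle is the circumcircle.
Circumcentre = (1, 13/6), r² = 325/36.
r = √(325/36) ≈ 3.005.

3.005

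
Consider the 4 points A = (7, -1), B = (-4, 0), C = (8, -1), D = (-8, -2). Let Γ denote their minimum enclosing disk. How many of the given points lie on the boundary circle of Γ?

2

The farthest pair is C–D with squared distance 257. The circle on this segment as diameter has centre (0, -1.5) and r² = 257/4 = 64.25.
Check A: distance² to centre = 49.25 ≤ 64.25, so it lies inside.
All remaining points lie in this disk, and no smaller disk contains both endpoints, so this is the minimum enclosing circle.
The points at distance exactly r from the centre are C, D — 2 points.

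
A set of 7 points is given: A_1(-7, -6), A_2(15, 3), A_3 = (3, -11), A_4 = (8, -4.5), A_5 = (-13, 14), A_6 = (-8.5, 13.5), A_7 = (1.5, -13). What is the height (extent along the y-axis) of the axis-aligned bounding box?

max y = 14, min y = -13, so height = 27.

27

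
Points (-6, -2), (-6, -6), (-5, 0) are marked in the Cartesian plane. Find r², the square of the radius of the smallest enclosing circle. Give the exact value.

9.25

Call the three points A, B, C in the order given.
Side lengths²: AB² = 16, AC² = 5, BC² = 37.
Since BC² = 37 ≥ 16 + 5 = 21, the angle opposite BC is not acute, so the smallest enclosing circle has BC as diameter.
Centre = midpoint of BC = (-5.5, -3), r² = 37/4 = 9.25.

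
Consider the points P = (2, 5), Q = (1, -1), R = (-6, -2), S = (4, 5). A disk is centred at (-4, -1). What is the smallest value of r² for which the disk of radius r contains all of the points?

The required radius is the distance from (-4, -1) to the farthest point.
Squared distances: 72, 25, 5, 100.
Maximum is 100, attained at S.

100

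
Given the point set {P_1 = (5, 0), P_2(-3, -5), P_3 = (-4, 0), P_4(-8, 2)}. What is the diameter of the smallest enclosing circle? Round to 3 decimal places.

A smallest enclosing disk is always determined by at most three of the input points on its boundary.
The farthest pair is P_1–P_4 with squared distance 173. The circle on this segment as diameter has centre (-1.5, 1) and r² = 173/4 = 43.25.
Check P_2: distance² to centre = 38.25 ≤ 43.25, so it lies inside.
All remaining points lie in this disk, and no smaller disk contains both endpoints, so this is the minimum enclosing circle.
Diameter = 2r = 2√(43.25) ≈ 13.153.

13.153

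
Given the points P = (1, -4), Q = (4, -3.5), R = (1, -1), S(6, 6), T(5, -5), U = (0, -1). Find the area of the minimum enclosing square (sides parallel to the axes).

121

The bounding box has width 6 and height 11.
An axis-aligned square enclosing the set must have side ≥ max(width, height).
So the minimum side is max(6, 11) = 11.
Area = 11² = 121.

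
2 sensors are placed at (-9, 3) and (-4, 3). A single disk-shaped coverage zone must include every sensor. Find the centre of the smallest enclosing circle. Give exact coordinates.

(-6.5, 3)

The smallest circle enclosing two points has them as diameter endpoints.
Centre = midpoint = (-6.5, 3); r² = |(-9, 3)−(-4, 3)|²/4 = 25/4 = 6.25.
Centre = (-6.5, 3).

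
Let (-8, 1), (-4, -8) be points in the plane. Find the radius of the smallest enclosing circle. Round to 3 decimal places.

4.924

The smallest circle enclosing two points has them as diameter endpoints.
Centre = midpoint = (-6, -3.5); r² = |(-8, 1)−(-4, -8)|²/4 = 97/4 = 24.25.
r = √(24.25) ≈ 4.924.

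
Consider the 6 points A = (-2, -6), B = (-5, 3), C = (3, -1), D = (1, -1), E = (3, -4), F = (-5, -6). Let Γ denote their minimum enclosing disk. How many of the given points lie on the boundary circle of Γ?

3

The minimum enclosing circle is determined by three boundary points: B, E, F.
Their circumcentre is (-1.875, -1.5) with r² = 30.015625.
The farthest remaining point C is at distance² 24.015625 ≤ 30.015625.
The points at distance exactly r from the centre are B, E, F — 3 points.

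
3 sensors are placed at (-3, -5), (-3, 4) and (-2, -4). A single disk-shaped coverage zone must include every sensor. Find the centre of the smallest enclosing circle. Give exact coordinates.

(-3, -0.5)

Call the three points A, B, C in the order given.
Side lengths²: AB² = 81, AC² = 2, BC² = 65.
Since AB² = 81 ≥ 65 + 2 = 67, the angle opposite AB is not acute, so the smallest enclosing circle has AB as diameter.
Centre = midpoint of AB = (-3, -0.5), r² = 81/4 = 20.25.
Centre = (-3, -0.5).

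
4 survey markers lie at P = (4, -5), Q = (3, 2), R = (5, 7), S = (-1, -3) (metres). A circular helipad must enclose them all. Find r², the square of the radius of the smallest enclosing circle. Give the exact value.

71485/1922

The minimum enclosing circle is determined by three boundary points: P, R, S.
Their circumcentre is (219/62, 67/62) with r² = 71485/1922.
The farthest remaining point Q is at distance² 2169/1922 ≤ 71485/1922.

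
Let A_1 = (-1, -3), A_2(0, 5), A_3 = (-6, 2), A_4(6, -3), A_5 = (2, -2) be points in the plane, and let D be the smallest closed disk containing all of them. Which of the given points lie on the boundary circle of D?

A_3, A_4

A smallest enclosing disk is always determined by at most three of the input points on its boundary.
The farthest pair is A_3–A_4 with squared distance 169. The circle on this segment as diameter has centre (0, -0.5) and r² = 169/4 = 42.25.
Check A_1: distance² to centre = 7.25 ≤ 42.25, so it lies inside.
All remaining points lie in this disk, and no smaller disk contains both endpoints, so this is the minimum enclosing circle.
The points at distance exactly r from the centre are A_3, A_4 — 2 points.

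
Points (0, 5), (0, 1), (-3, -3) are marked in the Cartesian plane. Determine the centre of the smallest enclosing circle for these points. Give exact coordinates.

(-1.5, 1)

Call the three points A, B, C in the order given.
Side lengths²: AB² = 16, AC² = 73, BC² = 25.
Since AC² = 73 ≥ 25 + 16 = 41, the angle opposite AC is not acute, so the smallest enclosing circle has AC as diameter.
Centre = midpoint of AC = (-1.5, 1), r² = 73/4 = 18.25.
Centre = (-1.5, 1).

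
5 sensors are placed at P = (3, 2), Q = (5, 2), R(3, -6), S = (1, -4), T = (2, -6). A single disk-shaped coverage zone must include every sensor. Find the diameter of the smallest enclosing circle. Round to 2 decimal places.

The minimum enclosing circle of a finite set is fixed by two of the points (as a diameter) or three (as a circumcircle).
The farthest pair is Q–T with squared distance 73. The circle on this segment as diameter has centre (3.5, -2) and r² = 73/4 = 18.25.
Check P: distance² to centre = 16.25 ≤ 18.25, so it lies inside.
All remaining points lie in this disk, and no smaller disk contains both endpoints, so this is the minimum enclosing circle.
Diameter = 2r = 2√(18.25) ≈ 8.54.

8.54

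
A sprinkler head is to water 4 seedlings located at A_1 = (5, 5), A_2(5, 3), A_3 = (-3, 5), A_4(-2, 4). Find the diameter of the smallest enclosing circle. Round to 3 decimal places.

A smallest enclosing disk is always determined by at most three of the input points on its boundary.
The farthest pair is A_2–A_3 with squared distance 68. The circle on this segment as diameter has centre (1, 4) and r² = 68/4 = 17.
Check A_1: distance² to centre = 17 ≤ 17, so it lies inside.
All remaining points lie in this disk, and no smaller disk contains both endpoints, so this is the minimum enclosing circle.
Diameter = 2r = 2√17 ≈ 8.246.

8.246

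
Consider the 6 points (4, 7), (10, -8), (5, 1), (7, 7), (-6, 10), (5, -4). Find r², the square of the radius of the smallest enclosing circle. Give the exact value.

145

The minimum enclosing circle of a finite set is fixed by two of the points (as a diameter) or three (as a circumcircle).
The farthest pair is (10, -8)–(-6, 10) with squared distance 580. The circle on this segment as diameter has centre (2, 1) and r² = 580/4 = 145.
Check (4, 7): distance² to centre = 40 ≤ 145, so it lies inside.
All remaining points lie in this disk, and no smaller disk contains both endpoints, so this is the minimum enclosing circle.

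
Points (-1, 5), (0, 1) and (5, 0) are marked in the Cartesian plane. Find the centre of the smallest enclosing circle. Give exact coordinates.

(2, 2.5)

Call the three points A, B, C in the order given.
Side lengths²: AB² = 17, AC² = 61, BC² = 26.
Since AC² = 61 ≥ 26 + 17 = 43, the angle opposite AC is not acute, so the smallest enclosing circle has AC as diameter.
Centre = midpoint of AC = (2, 2.5), r² = 61/4 = 15.25.
Centre = (2, 2.5).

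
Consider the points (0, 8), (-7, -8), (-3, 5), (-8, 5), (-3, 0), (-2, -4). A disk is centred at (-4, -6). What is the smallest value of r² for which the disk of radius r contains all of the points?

The required radius is the distance from (-4, -6) to the farthest point.
Squared distances: 212, 13, 122, 137, 37, 8.
Maximum is 212, attained at (0, 8).

212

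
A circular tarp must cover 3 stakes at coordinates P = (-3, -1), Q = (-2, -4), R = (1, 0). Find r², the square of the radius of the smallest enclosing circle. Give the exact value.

2125/338

Side lengths²: PQ² = 10, PR² = 17, QR² = 25.
Since QR² = 25 < 17 + 10 = 27, the triangle is acute, so the smallest enclosing circle is the circumcircle.
Circumcentre = (-17/26, -49/26), r² = 2125/338.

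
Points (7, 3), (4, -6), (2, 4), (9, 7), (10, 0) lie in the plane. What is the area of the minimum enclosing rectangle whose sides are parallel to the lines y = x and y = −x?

In coordinates u = x + y, v = x − y the rectangle is axis-aligned; the map (x,y)→(u,v) scales areas by 2.
u-values: 10, -2, 6, 16, 10; range = 16 − (-2) = 18.
v-values: 4, 10, -2, 2, 10; range = 10 − (-2) = 12.
Area = (18 × 12) / 2 = 108.

108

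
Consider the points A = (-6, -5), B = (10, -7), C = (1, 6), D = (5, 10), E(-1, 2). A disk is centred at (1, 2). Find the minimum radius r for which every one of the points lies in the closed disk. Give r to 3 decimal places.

The required radius is the distance from (1, 2) to the farthest point.
Squared distances: 98, 162, 16, 80, 4.
Maximum is 162, attained at B.
r = √162 ≈ 12.728.

12.728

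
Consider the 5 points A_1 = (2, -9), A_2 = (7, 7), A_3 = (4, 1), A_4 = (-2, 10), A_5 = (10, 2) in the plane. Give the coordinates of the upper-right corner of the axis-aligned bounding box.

x-range [-2, 10], y-range [-9, 10].
The upper-right corner is (10, 10).

(10, 10)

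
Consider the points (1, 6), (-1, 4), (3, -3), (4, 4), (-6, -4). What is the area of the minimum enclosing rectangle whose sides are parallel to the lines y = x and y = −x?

In coordinates u = x + y, v = x − y the rectangle is axis-aligned; the map (x,y)→(u,v) scales areas by 2.
u-values: 7, 3, 0, 8, -10; range = 8 − (-10) = 18.
v-values: -5, -5, 6, 0, -2; range = 6 − (-5) = 11.
Area = (18 × 11) / 2 = 99.

99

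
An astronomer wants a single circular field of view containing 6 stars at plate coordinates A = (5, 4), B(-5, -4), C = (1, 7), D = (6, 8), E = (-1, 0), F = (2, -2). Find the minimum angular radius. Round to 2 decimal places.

8.14

A smallest enclosing disk is always determined by at most three of the input points on its boundary.
The farthest pair is B–D with squared distance 265. The circle on this segment as diameter has centre (0.5, 2) and r² = 265/4 = 66.25.
Check A: distance² to centre = 24.25 ≤ 66.25, so it lies inside.
All remaining points lie in this disk, and no smaller disk contains both endpoints, so this is the minimum enclosing circle.
r = √(66.25) ≈ 8.14.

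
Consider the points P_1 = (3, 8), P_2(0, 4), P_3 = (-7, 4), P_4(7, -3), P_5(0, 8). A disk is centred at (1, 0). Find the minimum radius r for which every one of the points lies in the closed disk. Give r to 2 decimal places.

The required radius is the distance from (1, 0) to the farthest point.
Squared distances: 68, 17, 80, 45, 65.
Maximum is 80, attained at P_3.
r = √80 ≈ 8.94.

8.94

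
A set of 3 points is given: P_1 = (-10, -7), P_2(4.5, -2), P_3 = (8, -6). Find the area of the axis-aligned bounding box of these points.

90

x ranges over [-10, 8], width 18.
y ranges over [-7, -2], height 5.
Area = 18 × 5 = 90.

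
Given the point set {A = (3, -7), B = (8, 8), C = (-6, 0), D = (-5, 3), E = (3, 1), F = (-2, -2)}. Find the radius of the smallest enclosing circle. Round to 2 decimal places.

The minimum enclosing circle is determined by three boundary points: A, B, C.
Their circumcentre is (41/17, 26/17) with r² = 21125/289.
The farthest remaining point D is at distance² 16501/289 ≤ 21125/289.
r = √(21125/289) ≈ 8.55.

8.55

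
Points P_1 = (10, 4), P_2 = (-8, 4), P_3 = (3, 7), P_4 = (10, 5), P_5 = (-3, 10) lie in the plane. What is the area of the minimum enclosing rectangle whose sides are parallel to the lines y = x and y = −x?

180.5

In coordinates u = x + y, v = x − y the rectangle is axis-aligned; the map (x,y)→(u,v) scales areas by 2.
u-values: 14, -4, 10, 15, 7; range = 15 − (-4) = 19.
v-values: 6, -12, -4, 5, -13; range = 6 − (-13) = 19.
Area = (19 × 19) / 2 = 180.5.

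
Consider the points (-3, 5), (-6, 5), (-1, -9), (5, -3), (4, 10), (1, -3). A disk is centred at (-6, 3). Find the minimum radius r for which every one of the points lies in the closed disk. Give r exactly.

The required radius is the distance from (-6, 3) to the farthest point.
Squared distances: 13, 4, 169, 157, 149, 85.
Maximum is 169, attained at (-1, -9).
r = √169 = 13.

13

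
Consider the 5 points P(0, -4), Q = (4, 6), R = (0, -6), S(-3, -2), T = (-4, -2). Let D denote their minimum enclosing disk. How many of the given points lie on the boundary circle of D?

The minimum enclosing circle of a finite set is fixed by two of the points (as a diameter) or three (as a circumcircle).
The farthest pair is Q–R with squared distance 160. The circle on this segment as diameter has centre (2, 0) and r² = 160/4 = 40.
Check P: distance² to centre = 20 ≤ 40, so it lies inside.
All remaining points lie in this disk, and no smaller disk contains both endpoints, so this is the minimum enclosing circle.
The points at distance exactly r from the centre are Q, R, T — 3 points.

3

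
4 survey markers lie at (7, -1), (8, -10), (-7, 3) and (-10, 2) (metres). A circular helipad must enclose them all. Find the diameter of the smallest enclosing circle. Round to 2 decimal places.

By Welzl's lemma the MEC is supported by two points (diametrically opposite) or three points (on a circumcircle).
The farthest pair is (8, -10)–(-10, 2) with squared distance 468. The circle on this segment as diameter has centre (-1, -4) and r² = 468/4 = 117.
Check (7, -1): distance² to centre = 73 ≤ 117, so it lies inside.
All remaining points lie in this disk, and no smaller disk contains both endpoints, so this is the minimum enclosing circle.
Diameter = 2r = 2√117 ≈ 21.63.

21.63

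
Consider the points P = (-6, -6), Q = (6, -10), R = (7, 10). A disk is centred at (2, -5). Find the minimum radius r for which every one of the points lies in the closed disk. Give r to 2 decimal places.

The required radius is the distance from (2, -5) to the farthest point.
Squared distances: 65, 41, 250.
Maximum is 250, attained at R.
r = √250 ≈ 15.81.

15.81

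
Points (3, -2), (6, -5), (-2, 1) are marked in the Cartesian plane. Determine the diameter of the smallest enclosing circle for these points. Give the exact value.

10

Call the three points A, B, C in the order given.
Side lengths²: AB² = 18, AC² = 34, BC² = 100.
Since BC² = 100 ≥ 34 + 18 = 52, the angle opposite BC is not acute, so the smallest enclosing circle has BC as diameter.
Centre = midpoint of BC = (2, -2), r² = 100/4 = 25.
Diameter = 2r = 2√25 = 10.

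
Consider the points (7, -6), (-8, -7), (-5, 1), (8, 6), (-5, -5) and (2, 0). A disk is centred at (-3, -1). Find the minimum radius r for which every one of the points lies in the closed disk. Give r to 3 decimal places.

The required radius is the distance from (-3, -1) to the farthest point.
Squared distances: 125, 61, 8, 170, 20, 26.
Maximum is 170, attained at (8, 6).
r = √170 ≈ 13.038.

13.038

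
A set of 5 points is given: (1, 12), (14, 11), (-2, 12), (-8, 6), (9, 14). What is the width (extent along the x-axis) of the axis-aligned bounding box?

22

max x = 14, min x = -8, so width = 22.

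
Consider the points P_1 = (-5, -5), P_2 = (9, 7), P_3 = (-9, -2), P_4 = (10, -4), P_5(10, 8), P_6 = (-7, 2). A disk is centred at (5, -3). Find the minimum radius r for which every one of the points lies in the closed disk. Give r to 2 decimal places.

14.04

The required radius is the distance from (5, -3) to the farthest point.
Squared distances: 104, 116, 197, 26, 146, 169.
Maximum is 197, attained at P_3.
r = √197 ≈ 14.04.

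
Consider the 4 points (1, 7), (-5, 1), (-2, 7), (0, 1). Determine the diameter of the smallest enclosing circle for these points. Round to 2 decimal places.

By Welzl's lemma the MEC is supported by two points (diametrically opposite) or three points (on a circumcircle).
The farthest pair is (1, 7)–(-5, 1) with squared distance 72. The circle on this segment as diameter has centre (-2, 4) and r² = 72/4 = 18.
Check (-2, 7): distance² to centre = 9 ≤ 18, so it lies inside.
All remaining points lie in this disk, and no smaller disk contains both endpoints, so this is the minimum enclosing circle.
Diameter = 2r = 2√18 ≈ 8.49.

8.49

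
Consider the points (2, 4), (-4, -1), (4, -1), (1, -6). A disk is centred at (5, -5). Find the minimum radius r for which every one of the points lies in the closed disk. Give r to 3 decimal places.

9.849

The required radius is the distance from (5, -5) to the farthest point.
Squared distances: 90, 97, 17, 17.
Maximum is 97, attained at (-4, -1).
r = √97 ≈ 9.849.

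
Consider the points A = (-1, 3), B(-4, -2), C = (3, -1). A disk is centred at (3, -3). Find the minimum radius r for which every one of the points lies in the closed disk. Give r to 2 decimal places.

The required radius is the distance from (3, -3) to the farthest point.
Squared distances: 52, 50, 4.
Maximum is 52, attained at A.
r = √52 ≈ 7.21.

7.21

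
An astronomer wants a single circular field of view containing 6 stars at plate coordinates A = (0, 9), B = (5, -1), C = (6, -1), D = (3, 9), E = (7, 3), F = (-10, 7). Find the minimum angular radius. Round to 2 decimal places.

A smallest enclosing disk is always determined by at most three of the input points on its boundary.
The minimum enclosing circle is determined by three boundary points: C, E, F.
Their circumcentre is (-35/18, 28/9) with r² = 25925/324.
The farthest remaining point B is at distance² 21101/324 ≤ 25925/324.
r = √(25925/324) ≈ 8.95.

8.95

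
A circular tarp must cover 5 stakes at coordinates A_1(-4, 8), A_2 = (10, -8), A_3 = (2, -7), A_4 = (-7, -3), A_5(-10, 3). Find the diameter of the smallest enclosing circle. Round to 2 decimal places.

The farthest pair is A_2–A_5 with squared distance 521. The circle on this segment as diameter has centre (0, -2.5) and r² = 521/4 = 130.25.
Check A_1: distance² to centre = 126.25 ≤ 130.25, so it lies inside.
All remaining points lie in this disk, and no smaller disk contains both endpoints, so this is the minimum enclosing circle.
Diameter = 2r = 2√(130.25) ≈ 22.83.

22.83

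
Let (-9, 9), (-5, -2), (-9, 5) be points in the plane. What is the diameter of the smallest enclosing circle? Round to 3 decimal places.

Call the three points A, B, C in the order given.
Side lengths²: AB² = 137, AC² = 16, BC² = 65.
Since AB² = 137 ≥ 65 + 16 = 81, the angle opposite AB is not acute, so the smallest enclosing circle has AB as diameter.
Centre = midpoint of AB = (-7, 3.5), r² = 137/4 = 34.25.
Diameter = 2r = 2√(34.25) ≈ 11.705.

11.705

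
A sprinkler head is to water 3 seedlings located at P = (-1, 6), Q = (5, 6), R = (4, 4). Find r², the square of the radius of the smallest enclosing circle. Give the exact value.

Side lengths²: PQ² = 36, PR² = 29, QR² = 5.
Since PQ² = 36 ≥ 29 + 5 = 34, the angle opposite PQ is not acute, so the smallest enclosing circle has PQ as diameter.
Centre = midpoint of PQ = (2, 6), r² = 36/4 = 9.

9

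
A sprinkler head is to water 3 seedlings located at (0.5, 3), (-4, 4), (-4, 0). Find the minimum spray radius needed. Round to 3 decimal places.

2.770

Call the three points A, B, C in the order given.
Side lengths²: AB² = 21.25, AC² = 29.25, BC² = 16.
Since AC² = 29.25 < 21.25 + 16 = 37.25, the triangle is acute, so the smallest enclosing circle is the circumcircle.
Circumcentre = (-25/12, 2), r² = 1105/144.
r = √(1105/144) ≈ 2.770.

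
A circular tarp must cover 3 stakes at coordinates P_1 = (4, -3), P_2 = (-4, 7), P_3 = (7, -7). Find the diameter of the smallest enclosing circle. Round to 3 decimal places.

17.804

Side lengths²: P_1P_2² = 164, P_1P_3² = 25, P_2P_3² = 317.
Since P_2P_3² = 317 ≥ 164 + 25 = 189, the angle opposite P_2P_3 is not acute, so the smallest enclosing circle has P_2P_3 as diameter.
Centre = midpoint of P_2P_3 = (1.5, 0), r² = 317/4 = 79.25.
Diameter = 2r = 2√(79.25) ≈ 17.804.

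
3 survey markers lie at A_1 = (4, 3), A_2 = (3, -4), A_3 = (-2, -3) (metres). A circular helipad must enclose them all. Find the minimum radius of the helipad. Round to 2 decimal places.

Side lengths²: A_1A_2² = 50, A_1A_3² = 72, A_2A_3² = 26.
Since A_1A_3² = 72 < 50 + 26 = 76, the triangle is acute, so the smallest enclosing circle is the circumcircle.
Circumcentre = (7/6, -1/6), r² = 325/18.
r = √(325/18) ≈ 4.25.

4.25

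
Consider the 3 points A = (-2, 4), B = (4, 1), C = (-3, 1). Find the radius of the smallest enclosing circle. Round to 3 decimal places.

3.536

Side lengths²: AB² = 45, AC² = 10, BC² = 49.
Since BC² = 49 < 45 + 10 = 55, the triangle is acute, so the smallest enclosing circle is the circumcircle.
Circumcentre = (0.5, 1.5), r² = 12.5.
r = √(12.5) ≈ 3.536.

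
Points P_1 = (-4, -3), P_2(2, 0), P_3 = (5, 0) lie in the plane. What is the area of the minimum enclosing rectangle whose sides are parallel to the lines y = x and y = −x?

In coordinates u = x + y, v = x − y the rectangle is axis-aligned; the map (x,y)→(u,v) scales areas by 2.
u-values: -7, 2, 5; range = 5 − (-7) = 12.
v-values: -1, 2, 5; range = 5 − (-1) = 6.
Area = (12 × 6) / 2 = 36.

36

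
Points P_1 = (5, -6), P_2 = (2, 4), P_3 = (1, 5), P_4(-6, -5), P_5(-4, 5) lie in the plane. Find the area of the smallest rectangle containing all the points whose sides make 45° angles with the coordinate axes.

In coordinates u = x + y, v = x − y the rectangle is axis-aligned; the map (x,y)→(u,v) scales areas by 2.
u-values: -1, 6, 6, -11, 1; range = 6 − (-11) = 17.
v-values: 11, -2, -4, -1, -9; range = 11 − (-9) = 20.
Area = (17 × 20) / 2 = 170.

170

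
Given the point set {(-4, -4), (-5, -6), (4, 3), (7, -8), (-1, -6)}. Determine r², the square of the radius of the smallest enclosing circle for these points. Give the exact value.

2405/49

A smallest enclosing disk is always determined by at most three of the input points on its boundary.
The minimum enclosing circle is determined by three boundary points: (-5, -6), (4, 3), (7, -8).
Their circumcentre is (11/7, -25/7) with r² = 2405/49.
The farthest remaining point (-4, -4) is at distance² 1530/49 ≤ 2405/49.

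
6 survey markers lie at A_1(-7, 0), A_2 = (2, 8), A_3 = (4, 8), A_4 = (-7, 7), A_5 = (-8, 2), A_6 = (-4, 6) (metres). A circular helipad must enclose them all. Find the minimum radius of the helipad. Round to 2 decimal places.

6.80

A smallest enclosing disk is always determined by at most three of the input points on its boundary.
The farthest pair is A_1–A_3 with squared distance 185. The circle on this segment as diameter has centre (-1.5, 4) and r² = 185/4 = 46.25.
Check A_2: distance² to centre = 28.25 ≤ 46.25, so it lies inside.
All remaining points lie in this disk, and no smaller disk contains both endpoints, so this is the minimum enclosing circle.
r = √(46.25) ≈ 6.80.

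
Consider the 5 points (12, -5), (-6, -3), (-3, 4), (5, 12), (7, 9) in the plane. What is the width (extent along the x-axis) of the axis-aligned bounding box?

max x = 12, min x = -6, so width = 18.

18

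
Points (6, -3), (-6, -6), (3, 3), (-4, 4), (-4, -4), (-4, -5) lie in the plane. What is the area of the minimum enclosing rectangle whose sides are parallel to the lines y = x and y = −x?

In coordinates u = x + y, v = x − y the rectangle is axis-aligned; the map (x,y)→(u,v) scales areas by 2.
u-values: 3, -12, 6, 0, -8, -9; range = 6 − (-12) = 18.
v-values: 9, 0, 0, -8, 0, 1; range = 9 − (-8) = 17.
Area = (18 × 17) / 2 = 153.

153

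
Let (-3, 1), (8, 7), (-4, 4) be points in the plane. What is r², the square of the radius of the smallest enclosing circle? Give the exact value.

13345/338

Call the three points A, B, C in the order given.
Side lengths²: AB² = 157, AC² = 10, BC² = 153.
Since AB² = 157 < 153 + 10 = 163, the triangle is acute, so the smallest enclosing circle is the circumcircle.
Circumcentre = (59/26, 115/26), r² = 13345/338.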